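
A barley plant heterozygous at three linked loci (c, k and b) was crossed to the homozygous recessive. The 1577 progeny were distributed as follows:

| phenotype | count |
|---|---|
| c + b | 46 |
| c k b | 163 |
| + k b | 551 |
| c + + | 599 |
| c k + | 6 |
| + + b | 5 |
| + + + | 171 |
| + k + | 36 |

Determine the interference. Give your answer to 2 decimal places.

0.46

The two most frequent reciprocal classes, + k b and c + +, are the parental types, so the F1 was + k b / c + +.
The two rarest classes, + + b and c k +, are the double crossovers. Comparing them with the parentals, only the k allele has switched, so k is the middle locus and the order is c – k – b.
c–k: (334 + 11)/1577 = 0.2188; k–b: (82 + 11)/1577 = 0.0590.
Expected DCO frequency = 0.2188 × 0.0590 ≈ 0.01291; observed = 11/1577 ≈ 0.00698.
Coefficient of coincidence = 0.00698/0.01291 ≈ 0.54; interference = 1 − 0.54 = 0.46.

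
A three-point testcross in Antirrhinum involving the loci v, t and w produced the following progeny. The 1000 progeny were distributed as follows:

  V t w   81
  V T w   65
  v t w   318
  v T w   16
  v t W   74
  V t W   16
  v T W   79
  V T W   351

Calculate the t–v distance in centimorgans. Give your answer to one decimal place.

The two most frequent reciprocal classes, v t w and V T W, are the parental types, so the F1 was v t w / V T W.
The two rarest classes, v T w and V t W, are the double crossovers. Comparing them with the parentals, only the t allele has switched, so t is the middle locus and the order is w – t – v.
Crossovers in the t–v interval produce the single-crossover classes V t w and v T W (81 + 79 = 160) plus the double crossovers (32).
RF(t–v) = (160 + 32) / 1000 = 192/1000 = 0.1920 → 19.2 centimorgans.

19.2 centimorgans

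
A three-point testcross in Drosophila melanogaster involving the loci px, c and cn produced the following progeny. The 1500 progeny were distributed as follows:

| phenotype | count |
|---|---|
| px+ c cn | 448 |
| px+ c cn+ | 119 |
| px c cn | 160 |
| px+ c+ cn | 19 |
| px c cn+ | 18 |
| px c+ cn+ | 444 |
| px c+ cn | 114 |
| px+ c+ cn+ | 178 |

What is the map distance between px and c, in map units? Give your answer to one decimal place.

The two most frequent reciprocal classes, px+ c cn and px c+ cn+, are the parental types, so the F1 was px+ c cn / px c+ cn+.
The two rarest classes, px+ c+ cn and px c cn+, are the double crossovers. Comparing them with the parentals, only the c allele has switched, so c is the middle locus and the order is px – c – cn.
Crossovers in the px–c interval produce the single-crossover classes px c cn and px+ c+ cn+ (160 + 178 = 338) plus the double crossovers (37).
RF(px–c) = (338 + 37) / 1500 = 375/1500 = 0.2500 → 25.0 map units.

25.0 map units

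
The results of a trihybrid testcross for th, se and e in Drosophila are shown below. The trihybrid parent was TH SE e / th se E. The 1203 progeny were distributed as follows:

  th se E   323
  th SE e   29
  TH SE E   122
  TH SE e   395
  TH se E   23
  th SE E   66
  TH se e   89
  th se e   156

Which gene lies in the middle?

The two rarest classes, th SE e and TH se E, are the double crossovers. Comparing them with the parentals, only the th allele has switched, so th is the middle locus and the order is e – th – se.

th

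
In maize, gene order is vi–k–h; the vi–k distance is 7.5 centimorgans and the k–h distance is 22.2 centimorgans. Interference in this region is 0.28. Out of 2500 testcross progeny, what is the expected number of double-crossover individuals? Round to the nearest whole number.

Map distances give recombination frequencies of 0.075 and 0.222 for the two intervals.
With interference 0.28 (so coincidence = 0.72), expected double-crossover frequency = 0.075 × 0.222 × 0.72 = 0.01199.
Expected number = 0.01199 × 2500 = 29.97 ≈ 30.

30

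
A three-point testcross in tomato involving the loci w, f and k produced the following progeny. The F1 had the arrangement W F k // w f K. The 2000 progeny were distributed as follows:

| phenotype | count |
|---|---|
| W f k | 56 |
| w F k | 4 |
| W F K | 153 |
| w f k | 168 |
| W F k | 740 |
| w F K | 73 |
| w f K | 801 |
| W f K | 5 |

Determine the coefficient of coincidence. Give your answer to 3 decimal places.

The two rarest classes, w F k and W f K, are the double crossovers. Comparing them with the parentals, only the w allele has switched, so w is the middle locus and the order is k – w – f.
k–w: (321 + 9)/2000 = 0.1650; w–f: (129 + 9)/2000 = 0.0690.
Expected DCO frequency = 0.1650 × 0.0690 ≈ 0.01139; observed = 9/2000 ≈ 0.00450.
Coefficient of coincidence = 0.00450/0.01139 ≈ 0.395.

0.395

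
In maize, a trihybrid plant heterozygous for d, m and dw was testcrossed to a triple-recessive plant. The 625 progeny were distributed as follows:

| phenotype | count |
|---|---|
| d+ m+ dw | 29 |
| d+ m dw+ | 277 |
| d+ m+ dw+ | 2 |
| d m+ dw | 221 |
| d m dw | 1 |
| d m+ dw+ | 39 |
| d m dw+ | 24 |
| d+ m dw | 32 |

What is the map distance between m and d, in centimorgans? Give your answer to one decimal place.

9.0 centimorgans

The two most frequent reciprocal classes, d+ m dw+ and d m+ dw, are the parental types, so the F1 was d+ m dw+ / d m+ dw.
The two rarest classes, d+ m+ dw+ and d m dw, are the double crossovers. Comparing them with the parentals, only the m allele has switched, so m is the middle locus and the order is dw – m – d.
Crossovers in the m–d interval produce the single-crossover classes d m dw+ and d+ m+ dw (24 + 29 = 53) plus the double crossovers (3).
RF(m–d) = (53 + 3) / 625 = 56/625 = 0.0896 → 9.0 centimorgans.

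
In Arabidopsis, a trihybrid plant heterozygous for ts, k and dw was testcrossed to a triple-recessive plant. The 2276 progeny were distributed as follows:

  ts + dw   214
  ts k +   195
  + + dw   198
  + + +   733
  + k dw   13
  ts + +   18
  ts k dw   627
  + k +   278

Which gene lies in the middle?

ts

The two most frequent reciprocal classes, + + + and ts k dw, are the parental types, so the F1 was + + + / ts k dw.
The two rarest classes, ts + + and + k dw, are the double crossovers. Comparing them with the parentals, only the ts allele has switched, so ts is the middle locus and the order is dw – ts – k.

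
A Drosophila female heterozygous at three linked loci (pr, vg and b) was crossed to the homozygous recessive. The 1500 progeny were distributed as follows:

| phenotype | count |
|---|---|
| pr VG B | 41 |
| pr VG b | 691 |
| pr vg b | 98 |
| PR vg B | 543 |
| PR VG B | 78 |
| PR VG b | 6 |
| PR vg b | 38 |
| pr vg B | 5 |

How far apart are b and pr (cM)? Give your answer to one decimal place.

The two most frequent reciprocal classes, pr VG b and PR vg B, are the parental types, so the F1 was pr VG b / PR vg B.
The two rarest classes, PR VG b and pr vg B, are the double crossovers. Comparing them with the parentals, only the pr allele has switched, so pr is the middle locus and the order is b – pr – vg.
Crossovers in the b–pr interval produce the single-crossover classes pr VG B and PR vg b (41 + 38 = 79) plus the double crossovers (11).
RF(b–pr) = (79 + 11) / 1500 = 90/1500 = 0.0600 → 6.0 cM.

6.0 cM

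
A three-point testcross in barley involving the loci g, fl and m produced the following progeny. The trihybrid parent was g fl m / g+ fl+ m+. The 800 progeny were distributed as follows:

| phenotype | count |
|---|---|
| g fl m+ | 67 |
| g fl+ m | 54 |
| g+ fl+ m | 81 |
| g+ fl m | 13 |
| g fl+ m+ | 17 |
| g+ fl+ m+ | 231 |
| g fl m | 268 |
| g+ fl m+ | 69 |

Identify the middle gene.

The two rarest classes, g+ fl m and g fl+ m+, are the double crossovers. Comparing them with the parentals, only the g allele has switched, so g is the middle locus and the order is m – g – fl.

g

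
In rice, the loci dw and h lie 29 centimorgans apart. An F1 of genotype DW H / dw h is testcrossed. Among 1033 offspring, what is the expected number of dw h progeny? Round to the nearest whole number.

A map distance of 29 centimorgans corresponds to a recombination frequency of 0.290.
The F1 is DW H / dw h, so dw h is a parental gamete class with expected frequency (1 − r)/2 = 0.710/2 = 0.3550.
Expected number = 0.3550 × 1033 = 366.71 ≈ 367.

367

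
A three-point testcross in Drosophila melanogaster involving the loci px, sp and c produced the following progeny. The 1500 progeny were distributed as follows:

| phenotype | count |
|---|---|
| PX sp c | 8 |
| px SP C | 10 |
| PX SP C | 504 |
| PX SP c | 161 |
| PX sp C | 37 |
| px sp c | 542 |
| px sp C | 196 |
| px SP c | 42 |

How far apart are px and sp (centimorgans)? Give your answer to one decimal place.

The two most frequent reciprocal classes, PX SP C and px sp c, are the parental types, so the F1 was PX SP C / px sp c.
The two rarest classes, px SP C and PX sp c, are the double crossovers. Comparing them with the parentals, only the px allele has switched, so px is the middle locus and the order is sp – px – c.
Crossovers in the sp–px interval produce the single-crossover classes PX sp C and px SP c (37 + 42 = 79) plus the double crossovers (18).
RF(sp–px) = (79 + 18) / 1500 = 97/1500 = 0.0647 → 6.5 centimorgans.

6.5 centimorgans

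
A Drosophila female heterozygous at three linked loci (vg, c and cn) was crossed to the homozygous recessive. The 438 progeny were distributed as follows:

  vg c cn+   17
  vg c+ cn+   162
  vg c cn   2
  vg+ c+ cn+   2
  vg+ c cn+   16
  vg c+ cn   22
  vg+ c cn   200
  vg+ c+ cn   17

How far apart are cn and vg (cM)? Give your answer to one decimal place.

9.6 cM

The two most frequent reciprocal classes, vg c+ cn+ and vg+ c cn, are the parental types, so the F1 was vg c+ cn+ / vg+ c cn.
The two rarest classes, vg+ c+ cn+ and vg c cn, are the double crossovers. Comparing them with the parentals, only the vg allele has switched, so vg is the middle locus and the order is cn – vg – c.
Crossovers in the cn–vg interval produce the single-crossover classes vg c+ cn and vg+ c cn+ (22 + 16 = 38) plus the double crossovers (4).
RF(cn–vg) = (38 + 4) / 438 = 42/438 = 0.0959 → 9.6 cM.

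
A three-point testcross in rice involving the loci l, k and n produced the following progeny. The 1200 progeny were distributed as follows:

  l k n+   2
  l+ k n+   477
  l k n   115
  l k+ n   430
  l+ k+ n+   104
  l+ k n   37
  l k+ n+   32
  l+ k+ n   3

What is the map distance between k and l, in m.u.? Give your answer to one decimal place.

The two most frequent reciprocal classes, l k+ n and l+ k n+, are the parental types, so the F1 was l k+ n / l+ k n+.
The two rarest classes, l+ k+ n and l k n+, are the double crossovers. Comparing them with the parentals, only the l allele has switched, so l is the middle locus and the order is n – l – k.
Crossovers in the l–k interval produce the single-crossover classes l k n and l+ k+ n+ (115 + 104 = 219) plus the double crossovers (5).
RF(l–k) = (219 + 5) / 1200 = 224/1200 = 0.1867 → 18.7 m.u.

18.7 m.u.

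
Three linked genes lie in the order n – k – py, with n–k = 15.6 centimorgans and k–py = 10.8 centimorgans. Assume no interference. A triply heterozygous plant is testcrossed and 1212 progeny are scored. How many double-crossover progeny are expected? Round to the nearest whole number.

Map distances give recombination frequencies of 0.156 and 0.108 for the two intervals.
With no interference, expected double-crossover frequency = 0.156 × 0.108 = 0.01685.
Expected number = 0.01685 × 1212 = 20.42 ≈ 20.

20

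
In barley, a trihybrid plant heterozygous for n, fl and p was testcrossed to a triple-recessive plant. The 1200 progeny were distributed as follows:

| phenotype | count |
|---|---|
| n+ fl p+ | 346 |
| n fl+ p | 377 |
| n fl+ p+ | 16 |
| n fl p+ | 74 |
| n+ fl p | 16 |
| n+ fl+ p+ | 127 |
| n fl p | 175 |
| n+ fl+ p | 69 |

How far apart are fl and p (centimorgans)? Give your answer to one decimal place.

27.8 centimorgans

The two most frequent reciprocal classes, n fl+ p and n+ fl p+, are the parental types, so the F1 was n fl+ p / n+ fl p+.
The two rarest classes, n fl+ p+ and n+ fl p, are the double crossovers. Comparing them with the parentals, only the p allele has switched, so p is the middle locus and the order is fl – p – n.
Crossovers in the fl–p interval produce the single-crossover classes n fl p and n+ fl+ p+ (175 + 127 = 302) plus the double crossovers (32).
RF(fl–p) = (302 + 32) / 1200 = 334/1200 = 0.2783 → 27.8 centimorgans.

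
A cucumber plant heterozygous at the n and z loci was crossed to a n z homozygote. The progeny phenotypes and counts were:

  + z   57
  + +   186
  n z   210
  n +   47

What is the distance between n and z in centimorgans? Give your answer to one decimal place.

20.8 centimorgans

The two most frequent classes, + + (186) and n z (210), are the parental types, so the F1 was + + / n z.
The recombinant classes are + z and n +: 57 + 47 = 104.
Recombination frequency = 104/500 = 0.2080 ≈ 20.8%, i.e. 20.8 centimorgans.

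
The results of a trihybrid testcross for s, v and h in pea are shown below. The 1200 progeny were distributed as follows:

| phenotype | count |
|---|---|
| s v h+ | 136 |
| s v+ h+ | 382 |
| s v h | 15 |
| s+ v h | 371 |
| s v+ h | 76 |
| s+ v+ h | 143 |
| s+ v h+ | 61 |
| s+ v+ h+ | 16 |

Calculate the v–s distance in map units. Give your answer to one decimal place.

The two most frequent reciprocal classes, s+ v h and s v+ h+, are the parental types, so the F1 was s+ v h / s v+ h+.
The two rarest classes, s v h and s+ v+ h+, are the double crossovers. Comparing them with the parentals, only the s allele has switched, so s is the middle locus and the order is h – s – v.
Crossovers in the s–v interval produce the single-crossover classes s+ v+ h and s v h+ (143 + 136 = 279) plus the double crossovers (31).
RF(s–v) = (279 + 31) / 1200 = 310/1200 = 0.2583 → 25.8 map units.

25.8 map units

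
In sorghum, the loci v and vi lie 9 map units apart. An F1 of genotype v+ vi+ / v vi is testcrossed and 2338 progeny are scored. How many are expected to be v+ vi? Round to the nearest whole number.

A map distance of 9 map units corresponds to a recombination frequency of 0.090.
The F1 is v+ vi+ / v vi, so v+ vi is a recombinant gamete class with expected frequency r/2 = 0.090/2 = 0.0450.
Expected number = 0.0450 × 2338 = 105.21 ≈ 105.

105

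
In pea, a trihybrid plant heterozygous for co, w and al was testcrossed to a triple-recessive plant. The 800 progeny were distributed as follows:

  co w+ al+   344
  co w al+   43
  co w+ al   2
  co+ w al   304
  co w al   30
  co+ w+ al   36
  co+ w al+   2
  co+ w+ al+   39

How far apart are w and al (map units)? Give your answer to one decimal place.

10.4 map units

The two most frequent reciprocal classes, co w+ al+ and co+ w al, are the parental types, so the F1 was co w+ al+ / co+ w al.
The two rarest classes, co w+ al and co+ w al+, are the double crossovers. Comparing them with the parentals, only the al allele has switched, so al is the middle locus and the order is co – al – w.
Crossovers in the al–w interval produce the single-crossover classes co w al+ and co+ w+ al (43 + 36 = 79) plus the double crossovers (4).
RF(al–w) = (79 + 4) / 800 = 83/800 = 0.1037 → 10.4 map units.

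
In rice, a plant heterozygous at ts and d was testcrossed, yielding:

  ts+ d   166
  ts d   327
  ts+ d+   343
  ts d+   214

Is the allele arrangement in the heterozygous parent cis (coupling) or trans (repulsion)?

The two most frequent classes are ts+ d+ (343) and ts d (327); these are the parental (non-recombinant) types.
So the F1 carried ts+ d+ on one chromosome and ts d on the other — the recessive alleles are on the same chromosome (cis / coupling).

cis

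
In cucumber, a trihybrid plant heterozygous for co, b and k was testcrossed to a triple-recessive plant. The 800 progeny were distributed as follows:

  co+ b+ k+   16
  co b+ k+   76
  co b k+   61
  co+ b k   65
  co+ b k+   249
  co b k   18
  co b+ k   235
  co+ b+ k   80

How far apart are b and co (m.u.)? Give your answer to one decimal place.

21.9 m.u.

The two most frequent reciprocal classes, co b+ k and co+ b k+, are the parental types, so the F1 was co b+ k / co+ b k+.
The two rarest classes, co b k and co+ b+ k+, are the double crossovers. Comparing them with the parentals, only the b allele has switched, so b is the middle locus and the order is co – b – k.
Crossovers in the co–b interval produce the single-crossover classes co+ b+ k and co b k+ (80 + 61 = 141) plus the double crossovers (34).
RF(co–b) = (141 + 34) / 800 = 175/800 = 0.2188 → 21.9 m.u.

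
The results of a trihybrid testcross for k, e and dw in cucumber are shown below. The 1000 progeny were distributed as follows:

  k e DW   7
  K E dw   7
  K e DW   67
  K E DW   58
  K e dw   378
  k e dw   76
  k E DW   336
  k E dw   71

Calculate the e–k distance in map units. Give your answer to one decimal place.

The two most frequent reciprocal classes, k E DW and K e dw, are the parental types, so the F1 was k E DW / K e dw.
The two rarest classes, k e DW and K E dw, are the double crossovers. Comparing them with the parentals, only the e allele has switched, so e is the middle locus and the order is k – e – dw.
Crossovers in the k–e interval produce the single-crossover classes K E DW and k e dw (58 + 76 = 134) plus the double crossovers (14).
RF(k–e) = (134 + 14) / 1000 = 148/1000 = 0.1480 → 14.8 map units.

14.8 map units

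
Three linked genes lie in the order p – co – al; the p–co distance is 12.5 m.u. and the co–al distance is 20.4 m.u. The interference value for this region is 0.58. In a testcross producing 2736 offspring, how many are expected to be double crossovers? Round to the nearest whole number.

29

Map distances give recombination frequencies of 0.125 and 0.204 for the two intervals.
With interference 0.58 (so coincidence = 0.42), expected double-crossover frequency = 0.125 × 0.204 × 0.42 = 0.01071.
Expected number = 0.01071 × 2736 = 29.30 ≈ 29.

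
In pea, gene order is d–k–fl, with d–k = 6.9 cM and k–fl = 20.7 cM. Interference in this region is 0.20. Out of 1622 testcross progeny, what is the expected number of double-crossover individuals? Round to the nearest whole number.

19

Map distances give recombination frequencies of 0.069 and 0.207 for the two intervals.
With interference 0.20 (so coincidence = 0.80), expected double-crossover frequency = 0.069 × 0.207 × 0.80 = 0.01143.
Expected number = 0.01143 × 1622 = 18.53 ≈ 19.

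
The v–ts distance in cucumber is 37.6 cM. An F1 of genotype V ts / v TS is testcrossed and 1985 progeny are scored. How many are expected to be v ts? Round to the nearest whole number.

A map distance of 37.6 cM corresponds to a recombination frequency of 0.376.
The F1 is V ts / v TS, so v ts is a recombinant gamete class with expected frequency r/2 = 0.376/2 = 0.1880.
Expected number = 0.1880 × 1985 = 373.18 ≈ 373.

373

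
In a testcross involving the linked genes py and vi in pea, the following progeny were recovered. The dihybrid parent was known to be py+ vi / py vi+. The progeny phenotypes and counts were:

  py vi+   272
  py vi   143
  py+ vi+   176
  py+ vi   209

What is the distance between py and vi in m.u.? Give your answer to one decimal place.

The recombinant classes are py+ vi+ and py vi: 176 + 143 = 319.
Recombination frequency = 319/800 = 0.3987 ≈ 39.9%, i.e. 39.9 m.u.

39.9 m.u.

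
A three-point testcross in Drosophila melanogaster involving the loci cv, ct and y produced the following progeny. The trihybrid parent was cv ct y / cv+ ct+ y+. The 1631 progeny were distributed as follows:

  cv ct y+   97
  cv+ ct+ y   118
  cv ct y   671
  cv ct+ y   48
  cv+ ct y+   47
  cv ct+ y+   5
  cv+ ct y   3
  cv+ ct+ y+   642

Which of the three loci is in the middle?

The two rarest classes, cv+ ct y and cv ct+ y+, are the double crossovers. Comparing them with the parentals, only the cv allele has switched, so cv is the middle locus and the order is ct – cv – y.

cv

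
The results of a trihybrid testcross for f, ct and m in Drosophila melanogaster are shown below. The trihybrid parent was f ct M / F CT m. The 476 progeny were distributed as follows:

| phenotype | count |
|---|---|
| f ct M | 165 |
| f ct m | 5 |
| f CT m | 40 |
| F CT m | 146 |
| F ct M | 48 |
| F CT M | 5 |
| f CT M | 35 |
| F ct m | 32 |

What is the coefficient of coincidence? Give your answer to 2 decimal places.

The two rarest classes, f ct m and F CT M, are the double crossovers. Comparing them with the parentals, only the m allele has switched, so m is the middle locus and the order is f – m – ct.
f–m: (88 + 10)/476 = 0.2059; m–ct: (67 + 10)/476 = 0.1618.
Expected DCO frequency = 0.2059 × 0.1618 ≈ 0.03331; observed = 10/476 ≈ 0.02101.
Coefficient of coincidence = 0.02101/0.03331 ≈ 0.63.

0.63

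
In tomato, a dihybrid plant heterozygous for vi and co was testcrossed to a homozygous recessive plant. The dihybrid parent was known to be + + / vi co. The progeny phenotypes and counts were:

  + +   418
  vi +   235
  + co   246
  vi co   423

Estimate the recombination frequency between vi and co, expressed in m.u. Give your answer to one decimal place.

36.4 m.u.

The recombinant classes are + co and vi +: 246 + 235 = 481.
Recombination frequency = 481/1322 = 0.3638 ≈ 36.4%, i.e. 36.4 m.u.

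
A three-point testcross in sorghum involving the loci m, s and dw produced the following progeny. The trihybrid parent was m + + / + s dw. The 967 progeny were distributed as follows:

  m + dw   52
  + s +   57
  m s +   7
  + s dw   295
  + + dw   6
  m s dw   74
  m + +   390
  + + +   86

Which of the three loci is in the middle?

The two rarest classes, m s + and + + dw, are the double crossovers. Comparing them with the parentals, only the s allele has switched, so s is the middle locus and the order is m – s – dw.

s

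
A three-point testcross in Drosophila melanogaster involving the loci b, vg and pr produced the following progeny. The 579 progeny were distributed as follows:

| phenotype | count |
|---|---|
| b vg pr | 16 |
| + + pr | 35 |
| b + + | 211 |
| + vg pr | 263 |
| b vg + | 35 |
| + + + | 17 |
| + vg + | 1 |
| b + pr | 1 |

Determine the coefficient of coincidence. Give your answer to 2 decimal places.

0.46

The two most frequent reciprocal classes, + vg pr and b + +, are the parental types, so the F1 was + vg pr / b + +.
The two rarest classes, + vg + and b + pr, are the double crossovers. Comparing them with the parentals, only the pr allele has switched, so pr is the middle locus and the order is vg – pr – b.
vg–pr: (70 + 2)/579 = 0.1244; pr–b: (33 + 2)/579 = 0.0604.
Expected DCO frequency = 0.1244 × 0.0604 ≈ 0.00751; observed = 2/579 ≈ 0.00345.
Coefficient of coincidence = 0.00345/0.00751 ≈ 0.46.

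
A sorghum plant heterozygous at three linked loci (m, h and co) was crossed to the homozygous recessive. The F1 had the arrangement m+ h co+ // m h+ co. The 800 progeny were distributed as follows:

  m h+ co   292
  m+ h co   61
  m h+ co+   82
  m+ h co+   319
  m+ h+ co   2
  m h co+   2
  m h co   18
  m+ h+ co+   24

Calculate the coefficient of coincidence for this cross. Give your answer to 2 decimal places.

0.47

The two rarest classes, m h co+ and m+ h+ co, are the double crossovers. Comparing them with the parentals, only the m allele has switched, so m is the middle locus and the order is co – m – h.
co–m: (143 + 4)/800 = 0.1837; m–h: (42 + 4)/800 = 0.0575.
Expected DCO frequency = 0.1837 × 0.0575 ≈ 0.01056; observed = 4/800 ≈ 0.00500.
Coefficient of coincidence = 0.00500/0.01056 ≈ 0.47.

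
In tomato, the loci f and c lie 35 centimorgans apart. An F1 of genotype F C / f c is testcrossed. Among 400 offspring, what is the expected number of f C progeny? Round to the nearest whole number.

70

A map distance of 35 centimorgans corresponds to a recombination frequency of 0.350.
The F1 is F C / f c, so f C is a recombinant gamete class with expected frequency r/2 = 0.350/2 = 0.1750.
Expected number = 0.1750 × 400 = 70.00 ≈ 70.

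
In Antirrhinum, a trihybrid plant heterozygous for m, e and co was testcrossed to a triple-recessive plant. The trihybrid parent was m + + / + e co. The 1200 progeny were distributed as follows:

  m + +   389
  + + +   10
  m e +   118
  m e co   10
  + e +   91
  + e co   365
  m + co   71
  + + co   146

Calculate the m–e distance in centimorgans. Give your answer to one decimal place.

The two rarest classes, + + + and m e co, are the double crossovers. Comparing them with the parentals, only the m allele has switched, so m is the middle locus and the order is co – m – e.
Crossovers in the m–e interval produce the single-crossover classes m e + and + + co (118 + 146 = 264) plus the double crossovers (20).
RF(m–e) = (264 + 20) / 1200 = 284/1200 = 0.2367 → 23.7 centimorgans.

23.7 centimorgans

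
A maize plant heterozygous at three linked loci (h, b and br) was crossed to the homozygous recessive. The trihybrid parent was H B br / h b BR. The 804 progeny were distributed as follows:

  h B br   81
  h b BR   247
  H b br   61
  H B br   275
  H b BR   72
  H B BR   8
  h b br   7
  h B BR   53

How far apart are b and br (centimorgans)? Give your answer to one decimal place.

16.0 centimorgans

The two rarest classes, H B BR and h b br, are the double crossovers. Comparing them with the parentals, only the br allele has switched, so br is the middle locus and the order is h – br – b.
Crossovers in the br–b interval produce the single-crossover classes H b br and h B BR (61 + 53 = 114) plus the double crossovers (15).
RF(br–b) = (114 + 15) / 804 = 129/804 = 0.1604 → 16.0 centimorgans.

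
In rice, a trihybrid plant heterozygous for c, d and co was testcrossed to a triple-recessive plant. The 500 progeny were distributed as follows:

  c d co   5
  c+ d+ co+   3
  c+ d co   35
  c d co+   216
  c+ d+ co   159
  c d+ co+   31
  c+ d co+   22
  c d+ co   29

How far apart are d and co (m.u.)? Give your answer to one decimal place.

The two most frequent reciprocal classes, c+ d+ co and c d co+, are the parental types, so the F1 was c+ d+ co / c d co+.
The two rarest classes, c+ d+ co+ and c d co, are the double crossovers. Comparing them with the parentals, only the co allele has switched, so co is the middle locus and the order is c – co – d.
Crossovers in the co–d interval produce the single-crossover classes c+ d co and c d+ co+ (35 + 31 = 66) plus the double crossovers (8).
RF(co–d) = (66 + 8) / 500 = 74/500 = 0.1480 → 14.8 m.u.

14.8 m.u.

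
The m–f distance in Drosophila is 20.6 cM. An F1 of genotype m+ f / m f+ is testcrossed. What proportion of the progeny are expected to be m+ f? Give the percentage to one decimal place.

A map distance of 20.6 cM corresponds to a recombination frequency of 0.206.
The F1 is m+ f / m f+, so m+ f is a parental gamete class with expected frequency (1 − r)/2 = 0.794/2 = 0.3970.
That is 0.3970 = 39.7% of the progeny.

39.7%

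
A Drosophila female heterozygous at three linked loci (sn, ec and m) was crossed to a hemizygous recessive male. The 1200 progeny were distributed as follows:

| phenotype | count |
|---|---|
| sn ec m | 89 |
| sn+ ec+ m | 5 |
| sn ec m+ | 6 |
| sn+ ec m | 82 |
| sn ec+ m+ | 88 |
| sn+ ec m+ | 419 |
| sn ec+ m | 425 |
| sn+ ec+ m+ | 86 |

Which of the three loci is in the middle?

The two most frequent reciprocal classes, sn ec+ m and sn+ ec m+, are the parental types, so the F1 was sn ec+ m / sn+ ec m+.
The two rarest classes, sn+ ec+ m and sn ec m+, are the double crossovers. Comparing them with the parentals, only the sn allele has switched, so sn is the middle locus and the order is ec – sn – m.

sn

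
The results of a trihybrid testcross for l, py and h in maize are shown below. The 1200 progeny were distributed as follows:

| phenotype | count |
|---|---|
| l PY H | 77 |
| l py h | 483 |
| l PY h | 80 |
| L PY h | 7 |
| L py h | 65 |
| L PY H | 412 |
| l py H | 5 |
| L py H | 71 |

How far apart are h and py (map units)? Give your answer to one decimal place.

The two most frequent reciprocal classes, L PY H and l py h, are the parental types, so the F1 was L PY H / l py h.
The two rarest classes, L PY h and l py H, are the double crossovers. Comparing them with the parentals, only the h allele has switched, so h is the middle locus and the order is py – h – l.
Crossovers in the py–h interval produce the single-crossover classes L py H and l PY h (71 + 80 = 151) plus the double crossovers (12).
RF(py–h) = (151 + 12) / 1200 = 163/1200 = 0.1358 → 13.6 map units.

13.6 map units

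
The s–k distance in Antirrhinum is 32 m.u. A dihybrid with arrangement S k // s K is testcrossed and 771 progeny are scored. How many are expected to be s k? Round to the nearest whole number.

A map distance of 32 m.u. corresponds to a recombination frequency of 0.320.
The F1 is S k / s K, so s k is a recombinant gamete class with expected frequency r/2 = 0.320/2 = 0.1600.
Expected number = 0.1600 × 771 = 123.36 ≈ 123.

123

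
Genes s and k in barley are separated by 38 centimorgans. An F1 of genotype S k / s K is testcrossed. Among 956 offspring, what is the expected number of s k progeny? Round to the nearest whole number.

A map distance of 38 centimorgans corresponds to a recombination frequency of 0.380.
The F1 is S k / s K, so s k is a recombinant gamete class with expected frequency r/2 = 0.380/2 = 0.1900.
Expected number = 0.1900 × 956 = 181.64 ≈ 182.

182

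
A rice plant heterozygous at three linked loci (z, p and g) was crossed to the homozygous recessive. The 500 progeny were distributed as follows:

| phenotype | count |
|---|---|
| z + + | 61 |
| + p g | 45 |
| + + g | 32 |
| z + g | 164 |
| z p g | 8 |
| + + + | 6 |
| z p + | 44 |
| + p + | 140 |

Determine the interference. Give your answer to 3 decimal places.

0.352

The two most frequent reciprocal classes, z + g and + p +, are the parental types, so the F1 was z + g / + p +.
The two rarest classes, z p g and + + +, are the double crossovers. Comparing them with the parentals, only the p allele has switched, so p is the middle locus and the order is z – p – g.
z–p: (76 + 14)/500 = 0.1800; p–g: (106 + 14)/500 = 0.2400.
Expected DCO frequency = 0.1800 × 0.2400 ≈ 0.04320; observed = 14/500 ≈ 0.02800.
Coefficient of coincidence = 0.02800/0.04320 ≈ 0.648; interference = 1 − 0.648 = 0.352.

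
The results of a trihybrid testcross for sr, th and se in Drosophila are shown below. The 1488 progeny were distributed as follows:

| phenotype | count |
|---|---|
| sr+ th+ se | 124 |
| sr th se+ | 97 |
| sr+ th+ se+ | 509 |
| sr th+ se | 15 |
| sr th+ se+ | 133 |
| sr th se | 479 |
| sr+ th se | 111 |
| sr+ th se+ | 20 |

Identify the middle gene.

th

The two most frequent reciprocal classes, sr+ th+ se+ and sr th se, are the parental types, so the F1 was sr+ th+ se+ / sr th se.
The two rarest classes, sr+ th se+ and sr th+ se, are the double crossovers. Comparing them with the parentals, only the th allele has switched, so th is the middle locus and the order is sr – th – se.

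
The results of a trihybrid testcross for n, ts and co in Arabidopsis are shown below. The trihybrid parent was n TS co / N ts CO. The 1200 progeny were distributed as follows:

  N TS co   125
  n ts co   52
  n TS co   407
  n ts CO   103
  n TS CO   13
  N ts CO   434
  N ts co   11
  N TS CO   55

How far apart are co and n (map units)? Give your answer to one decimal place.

21.0 map units

The two rarest classes, n TS CO and N ts co, are the double crossovers. Comparing them with the parentals, only the co allele has switched, so co is the middle locus and the order is n – co – ts.
Crossovers in the n–co interval produce the single-crossover classes N TS co and n ts CO (125 + 103 = 228) plus the double crossovers (24).
RF(n–co) = (228 + 24) / 1200 = 252/1200 = 0.2100 → 21.0 map units.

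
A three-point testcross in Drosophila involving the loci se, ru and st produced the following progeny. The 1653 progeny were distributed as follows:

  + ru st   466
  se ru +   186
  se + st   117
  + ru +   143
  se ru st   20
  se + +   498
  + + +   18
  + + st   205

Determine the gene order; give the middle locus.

The two most frequent reciprocal classes, se + + and + ru st, are the parental types, so the F1 was se + + / + ru st.
The two rarest classes, + + + and se ru st, are the double crossovers. Comparing them with the parentals, only the se allele has switched, so se is the middle locus and the order is st – se – ru.

se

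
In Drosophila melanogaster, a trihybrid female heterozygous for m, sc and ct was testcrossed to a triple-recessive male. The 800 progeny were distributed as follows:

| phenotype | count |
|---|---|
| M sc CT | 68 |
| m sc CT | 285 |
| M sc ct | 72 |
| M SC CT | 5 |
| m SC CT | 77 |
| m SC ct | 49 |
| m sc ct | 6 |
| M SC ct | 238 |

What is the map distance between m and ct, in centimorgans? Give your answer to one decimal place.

The two most frequent reciprocal classes, m sc CT and M SC ct, are the parental types, so the F1 was m sc CT / M SC ct.
The two rarest classes, m sc ct and M SC CT, are the double crossovers. Comparing them with the parentals, only the ct allele has switched, so ct is the middle locus and the order is m – ct – sc.
Crossovers in the m–ct interval produce the single-crossover classes M sc CT and m SC ct (68 + 49 = 117) plus the double crossovers (11).
RF(m–ct) = (117 + 11) / 800 = 128/800 = 0.1600 → 16.0 centimorgans.

16.0 centimorgans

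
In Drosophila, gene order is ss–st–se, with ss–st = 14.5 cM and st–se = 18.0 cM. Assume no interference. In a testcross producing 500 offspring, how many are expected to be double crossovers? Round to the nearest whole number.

13

Map distances give recombination frequencies of 0.145 and 0.180 for the two intervals.
With no interference, expected double-crossover frequency = 0.145 × 0.180 = 0.02610.
Expected number = 0.02610 × 500 = 13.05 ≈ 13.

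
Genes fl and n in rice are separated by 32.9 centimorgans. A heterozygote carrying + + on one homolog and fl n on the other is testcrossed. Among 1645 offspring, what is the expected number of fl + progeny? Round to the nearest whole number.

A map distance of 32.9 centimorgans corresponds to a recombination frequency of 0.329.
The F1 is + + / fl n, so fl + is a recombinant gamete class with expected frequency r/2 = 0.329/2 = 0.1645.
Expected number = 0.1645 × 1645 = 270.60 ≈ 271.

271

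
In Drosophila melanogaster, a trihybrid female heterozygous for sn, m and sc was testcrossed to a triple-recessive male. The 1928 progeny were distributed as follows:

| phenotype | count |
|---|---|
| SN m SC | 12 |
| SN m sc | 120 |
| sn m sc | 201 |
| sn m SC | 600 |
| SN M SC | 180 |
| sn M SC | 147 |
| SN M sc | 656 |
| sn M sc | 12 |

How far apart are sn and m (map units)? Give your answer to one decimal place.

15.1 map units

The two most frequent reciprocal classes, sn m SC and SN M sc, are the parental types, so the F1 was sn m SC / SN M sc.
The two rarest classes, SN m SC and sn M sc, are the double crossovers. Comparing them with the parentals, only the sn allele has switched, so sn is the middle locus and the order is sc – sn – m.
Crossovers in the sn–m interval produce the single-crossover classes sn M SC and SN m sc (147 + 120 = 267) plus the double crossovers (24).
RF(sn–m) = (267 + 24) / 1928 = 291/1928 = 0.1509 → 15.1 map units.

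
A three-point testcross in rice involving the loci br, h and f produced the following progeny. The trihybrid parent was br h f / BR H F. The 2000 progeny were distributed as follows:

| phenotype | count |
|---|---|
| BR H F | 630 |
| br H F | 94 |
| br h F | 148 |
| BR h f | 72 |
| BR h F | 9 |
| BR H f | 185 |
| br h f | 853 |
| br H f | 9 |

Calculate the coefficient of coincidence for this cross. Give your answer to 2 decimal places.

0.56

The two rarest classes, br H f and BR h F, are the double crossovers. Comparing them with the parentals, only the h allele has switched, so h is the middle locus and the order is f – h – br.
f–h: (333 + 18)/2000 = 0.1755; h–br: (166 + 18)/2000 = 0.0920.
Expected DCO frequency = 0.1755 × 0.0920 ≈ 0.01615; observed = 18/2000 ≈ 0.00900.
Coefficient of coincidence = 0.00900/0.01615 ≈ 0.56.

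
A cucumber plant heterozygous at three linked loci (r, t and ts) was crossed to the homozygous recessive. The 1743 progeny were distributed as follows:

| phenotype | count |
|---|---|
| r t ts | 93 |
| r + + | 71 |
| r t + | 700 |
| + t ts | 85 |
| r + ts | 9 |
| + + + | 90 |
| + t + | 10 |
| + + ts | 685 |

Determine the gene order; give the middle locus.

r

The two most frequent reciprocal classes, + + ts and r t +, are the parental types, so the F1 was + + ts / r t +.
The two rarest classes, r + ts and + t +, are the double crossovers. Comparing them with the parentals, only the r allele has switched, so r is the middle locus and the order is t – r – ts.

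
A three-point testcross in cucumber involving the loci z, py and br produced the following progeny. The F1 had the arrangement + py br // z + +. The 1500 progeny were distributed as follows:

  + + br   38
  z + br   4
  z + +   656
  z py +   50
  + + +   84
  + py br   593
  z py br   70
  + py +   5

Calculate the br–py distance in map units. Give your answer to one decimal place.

6.5 map units

The two rarest classes, + py + and z + br, are the double crossovers. Comparing them with the parentals, only the br allele has switched, so br is the middle locus and the order is py – br – z.
Crossovers in the py–br interval produce the single-crossover classes + + br and z py + (38 + 50 = 88) plus the double crossovers (9).
RF(py–br) = (88 + 9) / 1500 = 97/1500 = 0.0647 → 6.5 map units.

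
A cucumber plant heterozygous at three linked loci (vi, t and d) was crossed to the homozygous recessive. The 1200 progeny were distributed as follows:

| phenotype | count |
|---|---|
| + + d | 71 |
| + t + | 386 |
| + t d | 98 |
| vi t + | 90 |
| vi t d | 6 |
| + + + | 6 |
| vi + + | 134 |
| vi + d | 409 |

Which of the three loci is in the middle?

t

The two most frequent reciprocal classes, vi + d and + t +, are the parental types, so the F1 was vi + d / + t +.
The two rarest classes, vi t d and + + +, are the double crossovers. Comparing them with the parentals, only the t allele has switched, so t is the middle locus and the order is vi – t – d.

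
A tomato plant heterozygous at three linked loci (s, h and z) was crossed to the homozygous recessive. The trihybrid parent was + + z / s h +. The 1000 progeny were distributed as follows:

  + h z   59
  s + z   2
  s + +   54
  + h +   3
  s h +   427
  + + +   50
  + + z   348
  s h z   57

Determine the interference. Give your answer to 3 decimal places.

0.622

The two rarest classes, s + z and + h +, are the double crossovers. Comparing them with the parentals, only the s allele has switched, so s is the middle locus and the order is h – s – z.
h–s: (113 + 5)/1000 = 0.1180; s–z: (107 + 5)/1000 = 0.1120.
Expected DCO frequency = 0.1180 × 0.1120 ≈ 0.01322; observed = 5/1000 ≈ 0.00500.
Coefficient of coincidence = 0.00500/0.01322 ≈ 0.378; interference = 1 − 0.378 = 0.622.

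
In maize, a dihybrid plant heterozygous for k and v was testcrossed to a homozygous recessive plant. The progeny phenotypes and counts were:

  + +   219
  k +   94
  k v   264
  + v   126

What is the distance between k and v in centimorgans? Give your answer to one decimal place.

The two most frequent classes, + + (219) and k v (264), are the parental types, so the F1 was + + / k v.
The recombinant classes are + v and k +: 126 + 94 = 220.
Recombination frequency = 220/703 = 0.3129 ≈ 31.3%, i.e. 31.3 centimorgans.

31.3 centimorgans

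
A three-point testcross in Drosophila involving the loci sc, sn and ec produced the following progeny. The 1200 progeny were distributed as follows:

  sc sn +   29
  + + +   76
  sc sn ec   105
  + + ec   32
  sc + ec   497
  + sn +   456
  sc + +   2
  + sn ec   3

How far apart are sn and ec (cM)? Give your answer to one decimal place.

15.5 cM

The two most frequent reciprocal classes, + sn + and sc + ec, are the parental types, so the F1 was + sn + / sc + ec.
The two rarest classes, + sn ec and sc + +, are the double crossovers. Comparing them with the parentals, only the ec allele has switched, so ec is the middle locus and the order is sc – ec – sn.
Crossovers in the ec–sn interval produce the single-crossover classes + + + and sc sn ec (76 + 105 = 181) plus the double crossovers (5).
RF(ec–sn) = (181 + 5) / 1200 = 186/1200 = 0.1550 → 15.5 cM.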